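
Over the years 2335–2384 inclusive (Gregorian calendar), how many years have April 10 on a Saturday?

Track April 10's weekday year by year (advancing +1, or +2 across a Feb 29):
  2335: Wed  2336: Fri (+2)  2337: Sat (+1) ✓  2338: Sun (+1)  2339: Mon (+1)
  2340: Wed (+2)  2341: Thu (+1)  2342: Fri (+1)  2343: Sat (+1) ✓  2344: Mon (+2)
  2345: Tue (+1)  2346: Wed (+1)  2347: Thu (+1)  2348: Sat (+2) ✓  … (22 more years) …
  2371: Sat (+1) ✓  2372: Mon (+2)  2373: Tue (+1)  2374: Wed (+1)  2375: Thu (+1)
  2376: Sat (+2) ✓  2377: Sun (+1)  2378: Mon (+1)  2379: Tue (+1)  2380: Thu (+2)
  2381: Fri (+1)  2382: Sat (+1) ✓  2383: Sun (+1)  2384: Tue (+2)
Saturday years: 2337, 2343, 2348, 2354, 2365, 2371, 2376, 2382 — 8 in total.

8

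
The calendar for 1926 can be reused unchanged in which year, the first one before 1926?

1915

Two years share a calendar iff Jan 1 falls on the same weekday and both are leap or both are common. 1926: Jan 1 is Friday, common year.
1925: Jan 1 Thursday, common
1924: Jan 1 Tuesday, leap
1923: Jan 1 Monday, common
1922: Jan 1 Sunday, common
1921: Jan 1 Saturday, common
1920: Jan 1 Thursday, leap
1919: Jan 1 Wednesday, common
1918: Jan 1 Tuesday, common
1917: Jan 1 Monday, common
1916: Jan 1 Saturday, leap
1915: Jan 1 Friday, common
1915 matches on both conditions.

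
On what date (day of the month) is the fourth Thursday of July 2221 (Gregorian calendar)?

26

July 1, 2221 is a Sunday, so the first Thursday is the 5th.
The fourth Thursday is 5 + 21 = 26.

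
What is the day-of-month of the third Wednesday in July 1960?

July 1, 1960 is a Friday, so the first Wednesday is the 6th.
The third Wednesday is 6 + 14 = 20.

20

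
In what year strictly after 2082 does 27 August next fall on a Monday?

From one year to the next, a fixed date's weekday advances by 1, or by 2 when a Feb 29 lies between the two dates.
2082: August 27 is Thursday.
2083: Friday (+1)
2084: Sunday (+2)
2085: Monday (+1)
27 August falls on a Monday in 2085.

2085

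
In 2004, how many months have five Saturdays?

A month of length L has five Saturdays iff its first Saturday is on day ≤ L−28 (so day 1–3 in a 31-day month, 1–2 in a 30-day month, day 1 in a leap February).
Checking each month of 2004: Jan starts Thu (31d) ✓; Feb starts Sun (29d); Mar starts Mon (31d); Apr starts Thu (30d); May starts Sat (31d) ✓; Jun starts Tue (30d); Jul starts Thu (31d) ✓; Aug starts Sun (31d); Sep starts Wed (30d); Oct starts Fri (31d) ✓; Nov starts Mon (30d); Dec starts Wed (31d).
Five-Saturday months: January, May, July, October → 4.

4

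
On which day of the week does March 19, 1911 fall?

Sunday

January 1, 1911 is a Sunday.
March 19 is day 78 of the year, i.e. 77 days after Jan 1.
77 mod 7 = 0, so advance 0 weekdays from Sunday: Sunday.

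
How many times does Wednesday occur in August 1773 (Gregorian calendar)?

4

August 1773 has 31 days and begins on Sunday.
The first Wednesday is August 4.
Wednesdays fall on 4, 11, 18, 25 — that's 4.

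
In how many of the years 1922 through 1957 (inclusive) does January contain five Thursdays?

January has 31 days; it has five Thursdays when Thursday falls among the first (month-length − 28) days — i.e. when January 1 is one of Thursday/Wednesday/Tuesday.
January 1 by year: 1922:Sun 1923:Mon 1924:Tue✓ 1925:Thu✓ 1926:Fri 1927:Sat 1928:Sun 1929:Tue✓ 1930:Wed✓ 1931:Thu✓ 1932:Fri 1933:Sun 1934:Mon 1935:Tue✓ 1936:Wed✓ …(6 more)… 1943:Fri 1944:Sat 1945:Mon 1946:Tue✓ 1947:Wed✓ 1948:Thu✓ 1949:Sat 1950:Sun 1951:Mon 1952:Tue✓ 1953:Thu✓ 1954:Fri 1955:Sat 1956:Sun 1957:Tue✓
Years with five Thursdays: 1924, 1925, 1929, 1930, 1931, 1935, 1936, 1941, 1942, 1946, 1947, 1948, 1952, 1953, 1957 → 15.

15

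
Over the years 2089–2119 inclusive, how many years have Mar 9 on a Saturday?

3

Track Mar 9's weekday year by year (advancing +1, or +2 across a Feb 29):
  2089: Wed  2090: Thu (+1)  2091: Fri (+1)  2092: Sun (+2)  2093: Mon (+1)
  2094: Tue (+1)  2095: Wed (+1)  2096: Fri (+2)  2097: Sat (+1) ✓  2098: Sun (+1)
  2099: Mon (+1)  2100: Tue (+1)  2101: Wed (+1)  2102: Thu (+1)  … (3 more years) …
  2106: Tue (+1)  2107: Wed (+1)  2108: Fri (+2)  2109: Sat (+1) ✓  2110: Sun (+1)
  2111: Mon (+1)  2112: Wed (+2)  2113: Thu (+1)  2114: Fri (+1)  2115: Sat (+1) ✓
  2116: Mon (+2)  2117: Tue (+1)  2118: Wed (+1)  2119: Thu (+1)
Saturday years: 2097, 2109, 2115 — 3 in total.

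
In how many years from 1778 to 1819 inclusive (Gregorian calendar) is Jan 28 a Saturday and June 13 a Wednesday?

Check each year's weekday for Jan 28 and June 13:
  1778: Wed/Sat  1779: Thu/Sun  1780: Fri/Tue  1781: Sun/Wed  1782: Mon/Thu  1783: Tue/Fri  1784: Wed/Sun  1785: Fri/Mon  1786: Sat/Tue  1787: Sun/Wed  1788: Mon/Fri  1789: Wed/Sat  1790: Thu/Sun  1791: Fri/Mon  …(14 more)…  1806: Tue/Fri  1807: Wed/Sat  1808: Thu/Mon  1809: Sat/Tue  1810: Sun/Wed  1811: Mon/Thu  1812: Tue/Sat  1813: Thu/Sun  1814: Fri/Mon  1815: Sat/Tue  1816: Sun/Thu  1817: Tue/Fri  1818: Wed/Sat  1819: Thu/Sun
Both conditions hold in: 1792, 1804 — 2.

2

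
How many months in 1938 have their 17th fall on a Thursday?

Check the 17th of each month of 1938: Jan 17: Mon, Feb 17: Thu, Mar 17: Thu, Apr 17: Sun, May 17: Tue, Jun 17: Fri, Jul 17: Sun, Aug 17: Wed, Sep 17: Sat, Oct 17: Mon, Nov 17: Thu, Dec 17: Sat.
Thursday occurs in February, March, November — 3 months.

3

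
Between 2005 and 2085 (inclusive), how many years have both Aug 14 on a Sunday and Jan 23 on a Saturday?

Check each year's weekday for Aug 14 and Jan 23:
  2005: Sun/Sun  2006: Mon/Mon  2007: Tue/Tue  2008: Thu/Wed  2009: Fri/Fri  2010: Sat/Sat  2011: Sun/Sun  2012: Tue/Mon  2013: Wed/Wed  2014: Thu/Thu  2015: Fri/Fri  2016: Sun/Sat ✓  2017: Mon/Mon  2018: Tue/Tue  …(53 more)…  2072: Sun/Sat ✓  2073: Mon/Mon  2074: Tue/Tue  2075: Wed/Wed  2076: Fri/Thu  2077: Sat/Sat  2078: Sun/Sun  2079: Mon/Mon  2080: Wed/Tue  2081: Thu/Thu  2082: Fri/Fri  2083: Sat/Sat  2084: Mon/Sun  2085: Tue/Tue
Both conditions hold in: 2016, 2044, 2072 — 3.

3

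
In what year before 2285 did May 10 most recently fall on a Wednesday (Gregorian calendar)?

2282

From one year to the next, a fixed date's weekday advances by 1, or by 2 when a Feb 29 lies between the two dates.
2285: May 10 is Sunday.
2284: Saturday (−1)
2283: Thursday (−2)
2282: Wednesday (−1)
May 10 falls on a Wednesday in 2282.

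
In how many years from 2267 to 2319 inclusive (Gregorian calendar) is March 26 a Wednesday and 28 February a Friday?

6

Check each year's weekday for March 26 and 28 February:
  2267: Tue/Thu  2268: Thu/Fri  2269: Fri/Sun  2270: Sat/Mon  2271: Sun/Tue  2272: Tue/Wed  2273: Wed/Fri ✓  2274: Thu/Sat  2275: Fri/Sun  2276: Sun/Mon  2277: Mon/Wed  2278: Tue/Thu  2279: Wed/Fri ✓  2280: Fri/Sat  …(25 more)…  2306: Mon/Wed  2307: Tue/Thu  2308: Thu/Fri  2309: Fri/Sun  2310: Sat/Mon  2311: Sun/Tue  2312: Tue/Wed  2313: Wed/Fri ✓  2314: Thu/Sat  2315: Fri/Sun  2316: Sun/Mon  2317: Mon/Wed  2318: Tue/Thu  2319: Wed/Fri ✓
Both conditions hold in: 2273, 2279, 2290, 2302, 2313, 2319 — 6.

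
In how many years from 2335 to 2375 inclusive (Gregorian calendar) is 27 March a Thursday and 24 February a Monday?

Check each year's weekday for 27 March and 24 February:
  2335: Wed/Sun  2336: Fri/Mon  2337: Sat/Wed  2338: Sun/Thu  2339: Mon/Fri  2340: Wed/Sat  2341: Thu/Mon ✓  2342: Fri/Tue  2343: Sat/Wed  2344: Mon/Thu  2345: Tue/Sat  2346: Wed/Sun  2347: Thu/Mon ✓  2348: Sat/Tue  …(13 more)…  2362: Tue/Sat  2363: Wed/Sun  2364: Fri/Mon  2365: Sat/Wed  2366: Sun/Thu  2367: Mon/Fri  2368: Wed/Sat  2369: Thu/Mon ✓  2370: Fri/Tue  2371: Sat/Wed  2372: Mon/Thu  2373: Tue/Sat  2374: Wed/Sun  2375: Thu/Mon ✓
Both conditions hold in: 2341, 2347, 2358, 2369, 2375 — 5.

5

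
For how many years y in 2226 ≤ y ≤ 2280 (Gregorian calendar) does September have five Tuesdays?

September has 30 days; it has five Tuesdays when Tuesday falls among the first (month-length − 28) days — i.e. when September 1 is one of Tuesday/Monday.
September 1 by year: 2226:Fri 2227:Sat 2228:Mon✓ 2229:Tue✓ 2230:Wed 2231:Thu 2232:Sat 2233:Sun 2234:Mon✓ 2235:Tue✓ 2236:Thu 2237:Fri 2238:Sat 2239:Sun 2240:Tue✓ …(25 more)… 2266:Sat 2267:Sun 2268:Tue✓ 2269:Wed 2270:Thu 2271:Fri 2272:Sun 2273:Mon✓ 2274:Tue✓ 2275:Wed 2276:Fri 2277:Sat 2278:Sun 2279:Mon✓ 2280:Wed
Years with five Tuesdays: 2228, 2229, 2234, 2235, 2240, 2245, 2246, 2251, 2256, 2257, 2262, 2263, 2268, 2273, 2274, 2279 → 16.

16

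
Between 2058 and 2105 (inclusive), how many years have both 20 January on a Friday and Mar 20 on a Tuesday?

Check each year's weekday for 20 January and Mar 20:
  2058: Sun/Wed  2059: Mon/Thu  2060: Tue/Sat  2061: Thu/Sun  2062: Fri/Mon  2063: Sat/Tue  2064: Sun/Thu  2065: Tue/Fri  2066: Wed/Sat  2067: Thu/Sun  2068: Fri/Tue ✓  2069: Sun/Wed  2070: Mon/Thu  2071: Tue/Fri  …(20 more)…  2092: Sun/Thu  2093: Tue/Fri  2094: Wed/Sat  2095: Thu/Sun  2096: Fri/Tue ✓  2097: Sun/Wed  2098: Mon/Thu  2099: Tue/Fri  2100: Wed/Sat  2101: Thu/Sun  2102: Fri/Mon  2103: Sat/Tue  2104: Sun/Thu  2105: Tue/Fri
Both conditions hold in: 2068, 2096 — 2.

2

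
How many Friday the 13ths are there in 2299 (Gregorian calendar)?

2

Check the 13th of each month of 2299: Jan 13: Fri, Feb 13: Mon, Mar 13: Mon, Apr 13: Thu, May 13: Sat, Jun 13: Tue, Jul 13: Thu, Aug 13: Sun, Sep 13: Wed, Oct 13: Fri, Nov 13: Mon, Dec 13: Wed.
Friday occurs in January, October — 2 months.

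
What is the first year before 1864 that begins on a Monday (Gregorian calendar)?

Jan 1 advances by 2 weekdays after a leap year and by 1 after a common year.
1864: Jan 1 is Friday (leap).
1863: Thursday
1862: Wednesday
1861: Tuesday
1860: Sunday (leap)
1859: Saturday
1858: Friday
1857: Thursday
1856: Tuesday (leap)
1855: Monday
1855 begins on a Monday

1855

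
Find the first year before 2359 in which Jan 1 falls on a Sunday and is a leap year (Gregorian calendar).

Jan 1 advances by 2 weekdays after a leap year and by 1 after a common year.
2359: Jan 1 is Thursday.
2358: Wednesday
2357: Tuesday
2356: Sunday (leap)
2356 begins on a Sunday and is a leap year.

2356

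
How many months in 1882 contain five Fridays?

A month of length L has five Fridays iff its first Friday is on day ≤ L−28 (so day 1–3 in a 31-day month, 1–2 in a 30-day month, day 1 in a leap February).
Checking each month of 1882: Jan starts Sun (31d); Feb starts Wed (28d); Mar starts Wed (31d) ✓; Apr starts Sat (30d); May starts Mon (31d); Jun starts Thu (30d) ✓; Jul starts Sat (31d); Aug starts Tue (31d); Sep starts Fri (30d) ✓; Oct starts Sun (31d); Nov starts Wed (30d); Dec starts Fri (31d) ✓.
Five-Friday months: March, June, September, December → 4.

4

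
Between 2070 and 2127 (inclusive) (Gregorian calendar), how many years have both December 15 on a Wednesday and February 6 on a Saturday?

Check each year's weekday for December 15 and February 6:
  2070: Mon/Thu  2071: Tue/Fri  2072: Thu/Sat  2073: Fri/Mon  2074: Sat/Tue  2075: Sun/Wed  2076: Tue/Thu  2077: Wed/Sat ✓  2078: Thu/Sun  2079: Fri/Mon  2080: Sun/Tue  2081: Mon/Thu  2082: Tue/Fri  2083: Wed/Sat ✓  …(30 more)…  2114: Sat/Tue  2115: Sun/Wed  2116: Tue/Thu  2117: Wed/Sat ✓  2118: Thu/Sun  2119: Fri/Mon  2120: Sun/Tue  2121: Mon/Thu  2122: Tue/Fri  2123: Wed/Sat ✓  2124: Fri/Sun  2125: Sat/Tue  2126: Sun/Wed  2127: Mon/Thu
Both conditions hold in: 2077, 2083, 2094, 2100, 2106, 2117, 2123 — 7.

7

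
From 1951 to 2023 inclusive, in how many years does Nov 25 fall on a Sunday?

11

Track Nov 25's weekday year by year (advancing +1, or +2 across a Feb 29):
  1951: Sun ✓  1952: Tue (+2)  1953: Wed (+1)  1954: Thu (+1)  1955: Fri (+1)
  1956: Sun (+2) ✓  1957: Mon (+1)  1958: Tue (+1)  1959: Wed (+1)  1960: Fri (+2)
  1961: Sat (+1)  1962: Sun (+1) ✓  1963: Mon (+1)  1964: Wed (+2)  … (45 more years) …
  2010: Thu (+1)  2011: Fri (+1)  2012: Sun (+2) ✓  2013: Mon (+1)  2014: Tue (+1)
  2015: Wed (+1)  2016: Fri (+2)  2017: Sat (+1)  2018: Sun (+1) ✓  2019: Mon (+1)
  2020: Wed (+2)  2021: Thu (+1)  2022: Fri (+1)  2023: Sat (+1)
Sunday years: 1951, 1956, 1962, 1973, 1979, 1984, 1990, 2001, 2007, 2012, 2018 — 11 in total.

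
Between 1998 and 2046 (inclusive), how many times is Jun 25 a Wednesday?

7

Track Jun 25's weekday year by year (advancing +1, or +2 across a Feb 29):
  1998: Thu  1999: Fri (+1)  2000: Sun (+2)  2001: Mon (+1)  2002: Tue (+1)
  2003: Wed (+1) ✓  2004: Fri (+2)  2005: Sat (+1)  2006: Sun (+1)  2007: Mon (+1)
  2008: Wed (+2) ✓  2009: Thu (+1)  2010: Fri (+1)  2011: Sat (+1)  … (21 more years) …
  2033: Sat (+1)  2034: Sun (+1)  2035: Mon (+1)  2036: Wed (+2) ✓  2037: Thu (+1)
  2038: Fri (+1)  2039: Sat (+1)  2040: Mon (+2)  2041: Tue (+1)  2042: Wed (+1) ✓
  2043: Thu (+1)  2044: Sat (+2)  2045: Sun (+1)  2046: Mon (+1)
Wednesday years: 2003, 2008, 2014, 2025, 2031, 2036, 2042 — 7 in total.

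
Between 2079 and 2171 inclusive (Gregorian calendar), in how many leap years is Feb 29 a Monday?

Leap years in 2079–2171: 22 of them.
Feb 29 weekday advances by 5 (mod 7) from one leap year to the next four years later (or differs when a century non-leap intervenes).
Leap-day weekdays: 2080:Thu 2084:Tue 2088:Sun 2092:Fri 2096:Wed 2104:Fri 2108:Wed 2112:Mon✓ 2116:Sat 2120:Thu 2124:Tue 2128:Sun 2132:Fri 2136:Wed 2140:Mon✓ 2144:Sat 2148:Thu 2152:Tue 2156:Sun 2160:Fri 2164:Wed 2168:Mon✓
Monday: 2112, 2140, 2168 → 3.

3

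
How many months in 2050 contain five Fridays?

4

A month of length L has five Fridays iff its first Friday is on day ≤ L−28 (so day 1–3 in a 31-day month, 1–2 in a 30-day month, day 1 in a leap February).
Checking each month of 2050: Jan starts Sat (31d); Feb starts Tue (28d); Mar starts Tue (31d); Apr starts Fri (30d) ✓; May starts Sun (31d); Jun starts Wed (30d); Jul starts Fri (31d) ✓; Aug starts Mon (31d); Sep starts Thu (30d) ✓; Oct starts Sat (31d); Nov starts Tue (30d); Dec starts Thu (31d) ✓.
Five-Friday months: April, July, September, December → 4.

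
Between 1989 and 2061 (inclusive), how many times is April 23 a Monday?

10

Track April 23's weekday year by year (advancing +1, or +2 across a Feb 29):
  1989: Sun  1990: Mon (+1) ✓  1991: Tue (+1)  1992: Thu (+2)  1993: Fri (+1)
  1994: Sat (+1)  1995: Sun (+1)  1996: Tue (+2)  1997: Wed (+1)  1998: Thu (+1)
  1999: Fri (+1)  2000: Sun (+2)  2001: Mon (+1) ✓  2002: Tue (+1)  … (45 more years) …
  2048: Thu (+2)  2049: Fri (+1)  2050: Sat (+1)  2051: Sun (+1)  2052: Tue (+2)
  2053: Wed (+1)  2054: Thu (+1)  2055: Fri (+1)  2056: Sun (+2)  2057: Mon (+1) ✓
  2058: Tue (+1)  2059: Wed (+1)  2060: Fri (+2)  2061: Sat (+1)
Monday years: 1990, 2001, 2007, 2012, 2018, 2029, 2035, 2040, 2046, 2057 — 10 in total.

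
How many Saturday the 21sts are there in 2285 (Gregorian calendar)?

3

Check the 21st of each month of 2285: Jan 21: Wed, Feb 21: Sat, Mar 21: Sat, Apr 21: Tue, May 21: Thu, Jun 21: Sun, Jul 21: Tue, Aug 21: Fri, Sep 21: Mon, Oct 21: Wed, Nov 21: Sat, Dec 21: Mon.
Saturday occurs in February, March, November — 3 months.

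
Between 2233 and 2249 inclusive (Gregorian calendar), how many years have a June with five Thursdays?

5

June has 30 days; it has five Thursdays when Thursday falls among the first (month-length − 28) days — i.e. when June 1 is one of Thursday/Wednesday.
June 1 by year: 2233:Sat 2234:Sun 2235:Mon 2236:Wed✓ 2237:Thu✓ 2238:Fri 2239:Sat 2240:Mon 2241:Tue 2242:Wed✓ 2243:Thu✓ 2244:Sat 2245:Sun 2246:Mon 2247:Tue 2248:Thu✓ 2249:Fri
Years with five Thursdays: 2236, 2237, 2242, 2243, 2248 → 5.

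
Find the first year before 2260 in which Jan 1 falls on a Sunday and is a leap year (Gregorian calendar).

Jan 1 advances by 2 weekdays after a leap year and by 1 after a common year.
2260: Jan 1 is Sunday (leap).
2259: Saturday
2258: Friday
2257: Thursday
2256: Tuesday (leap)
2255: Monday
2254: Sunday
2253: Saturday
2252: Thursday (leap)
2251: Wednesday
2250: Tuesday
2249: Monday
2248: Saturday (leap)
2247: Friday
2246: Thursday
2245: Wednesday
2244: Monday (leap)
2243: Sunday
2242: Saturday
2241: Friday
2240: Wednesday (leap)
2239: Tuesday
2238: Monday
2237: Sunday
2236: Friday (leap)
2235: Thursday
2234: Wednesday
2233: Tuesday
2232: Sunday (leap)
2232 begins on a Sunday and is a leap year.

2232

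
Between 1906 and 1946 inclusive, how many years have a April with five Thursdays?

April has 30 days; it has five Thursdays when Thursday falls among the first (month-length − 28) days — i.e. when April 1 is one of Thursday/Wednesday.
April 1 by year: 1906:Sun 1907:Mon 1908:Wed✓ 1909:Thu✓ 1910:Fri 1911:Sat 1912:Mon 1913:Tue 1914:Wed✓ 1915:Thu✓ 1916:Sat 1917:Sun 1918:Mon 1919:Tue 1920:Thu✓ …(11 more)… 1932:Fri 1933:Sat 1934:Sun 1935:Mon 1936:Wed✓ 1937:Thu✓ 1938:Fri 1939:Sat 1940:Mon 1941:Tue 1942:Wed✓ 1943:Thu✓ 1944:Sat 1945:Sun 1946:Mon
Years with five Thursdays: 1908, 1909, 1914, 1915, 1920, 1925, 1926, 1931, 1936, 1937, 1942, 1943 → 12.

12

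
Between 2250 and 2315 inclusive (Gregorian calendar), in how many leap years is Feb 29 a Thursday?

Leap years in 2250–2315: 15 of them.
Feb 29 weekday advances by 5 (mod 7) from one leap year to the next four years later (or differs when a century non-leap intervenes).
Leap-day weekdays: 2252:Sun 2256:Fri 2260:Wed 2264:Mon 2268:Sat 2272:Thu✓ 2276:Tue 2280:Sun 2284:Fri 2288:Wed 2292:Mon 2296:Sat 2304:Mon 2308:Sat 2312:Thu✓
Thursday: 2272, 2312 → 2.

2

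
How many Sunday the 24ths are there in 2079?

Check the 24th of each month of 2079: Jan 24: Tue, Feb 24: Fri, Mar 24: Fri, Apr 24: Mon, May 24: Wed, Jun 24: Sat, Jul 24: Mon, Aug 24: Thu, Sep 24: Sun, Oct 24: Tue, Nov 24: Fri, Dec 24: Sun.
Sunday occurs in September, December — 2 months.

2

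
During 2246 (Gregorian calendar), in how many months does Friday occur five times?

4

A month of length L has five Fridays iff its first Friday is on day ≤ L−28 (so day 1–3 in a 31-day month, 1–2 in a 30-day month, day 1 in a leap February).
Checking each month of 2246: Jan starts Thu (31d) ✓; Feb starts Sun (28d); Mar starts Sun (31d); Apr starts Wed (30d); May starts Fri (31d) ✓; Jun starts Mon (30d); Jul starts Wed (31d) ✓; Aug starts Sat (31d); Sep starts Tue (30d); Oct starts Thu (31d) ✓; Nov starts Sun (30d); Dec starts Tue (31d).
Five-Friday months: January, May, July, October → 4.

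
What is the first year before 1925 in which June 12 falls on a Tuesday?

From one year to the next, a fixed date's weekday advances by 1, or by 2 when a Feb 29 lies between the two dates.
1925: June 12 is Friday.
1924: Thursday (−1)
1923: Tuesday (−2)
June 12 falls on a Tuesday in 1923.

1923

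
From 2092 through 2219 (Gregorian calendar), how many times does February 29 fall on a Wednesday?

6

Leap years in 2092–2219: 30 of them.
Feb 29 weekday advances by 5 (mod 7) from one leap year to the next four years later (or differs when a century non-leap intervenes).
Leap-day weekdays: 2092:Fri 2096:Wed✓ 2104:Fri 2108:Wed✓ 2112:Mon 2116:Sat 2120:Thu 2124:Tue 2128:Sun 2132:Fri 2136:Wed✓ 2140:Mon 2144:Sat …(4 more)… 2164:Wed✓ 2168:Mon 2172:Sat 2176:Thu 2180:Tue 2184:Sun 2188:Fri 2192:Wed✓ 2196:Mon 2204:Wed✓ 2208:Mon 2212:Sat 2216:Thu
Wednesday: 2096, 2108, 2136, 2164, 2192, 2204 → 6.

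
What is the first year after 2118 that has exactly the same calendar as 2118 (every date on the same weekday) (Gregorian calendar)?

Two years share a calendar iff Jan 1 falls on the same weekday and both are leap or both are common. 2118: Jan 1 is Saturday, common year.
2119: Jan 1 Sunday, common
2120: Jan 1 Monday, leap
2121: Jan 1 Wednesday, common
2122: Jan 1 Thursday, common
2123: Jan 1 Friday, common
2124: Jan 1 Saturday, leap
2125: Jan 1 Monday, common
2126: Jan 1 Tuesday, common
2127: Jan 1 Wednesday, common
2128: Jan 1 Thursday, leap
2129: Jan 1 Saturday, common
2129 matches on both conditions.

2129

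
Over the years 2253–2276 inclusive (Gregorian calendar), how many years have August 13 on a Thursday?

Track August 13's weekday year by year (advancing +1, or +2 across a Feb 29):
  2253: Sat  2254: Sun (+1)  2255: Mon (+1)  2256: Wed (+2)  2257: Thu (+1) ✓
  2258: Fri (+1)  2259: Sat (+1)  2260: Mon (+2)  2261: Tue (+1)  2262: Wed (+1)
  2263: Thu (+1) ✓  2264: Sat (+2)  2265: Sun (+1)  2266: Mon (+1)  2267: Tue (+1)
  2268: Thu (+2) ✓  2269: Fri (+1)  2270: Sat (+1)  2271: Sun (+1)  2272: Tue (+2)
  2273: Wed (+1)  2274: Thu (+1) ✓  2275: Fri (+1)  2276: Sun (+2)
Thursday years: 2257, 2263, 2268, 2274 — 4 in total.

4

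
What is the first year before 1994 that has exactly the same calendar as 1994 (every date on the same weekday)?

Two years share a calendar iff Jan 1 falls on the same weekday and both are leap or both are common. 1994: Jan 1 is Saturday, common year.
1993: Jan 1 Friday, common
1992: Jan 1 Wednesday, leap
1991: Jan 1 Tuesday, common
1990: Jan 1 Monday, common
1989: Jan 1 Sunday, common
1988: Jan 1 Friday, leap
1987: Jan 1 Thursday, common
1986: Jan 1 Wednesday, common
1985: Jan 1 Tuesday, common
1984: Jan 1 Sunday, leap
1983: Jan 1 Saturday, common
1983 matches on both conditions.

1983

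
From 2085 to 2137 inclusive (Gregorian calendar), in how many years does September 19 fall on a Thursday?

7

Track September 19's weekday year by year (advancing +1, or +2 across a Feb 29):
  2085: Wed  2086: Thu (+1) ✓  2087: Fri (+1)  2088: Sun (+2)  2089: Mon (+1)
  2090: Tue (+1)  2091: Wed (+1)  2092: Fri (+2)  2093: Sat (+1)  2094: Sun (+1)
  2095: Mon (+1)  2096: Wed (+2)  2097: Thu (+1) ✓  2098: Fri (+1)  … (25 more years) …
  2124: Tue (+2)  2125: Wed (+1)  2126: Thu (+1) ✓  2127: Fri (+1)  2128: Sun (+2)
  2129: Mon (+1)  2130: Tue (+1)  2131: Wed (+1)  2132: Fri (+2)  2133: Sat (+1)
  2134: Sun (+1)  2135: Mon (+1)  2136: Wed (+2)  2137: Thu (+1) ✓
Thursday years: 2086, 2097, 2109, 2115, 2120, 2126, 2137 — 7 in total.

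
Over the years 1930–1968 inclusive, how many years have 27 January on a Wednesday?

6

Track 27 January's weekday year by year (advancing +1, or +2 across a Feb 29):
  1930: Mon  1931: Tue (+1)  1932: Wed (+1) ✓  1933: Fri (+2)  1934: Sat (+1)
  1935: Sun (+1)  1936: Mon (+1)  1937: Wed (+2) ✓  1938: Thu (+1)  1939: Fri (+1)
  1940: Sat (+1)  1941: Mon (+2)  1942: Tue (+1)  1943: Wed (+1) ✓  … (11 more years) …
  1955: Thu (+1)  1956: Fri (+1)  1957: Sun (+2)  1958: Mon (+1)  1959: Tue (+1)
  1960: Wed (+1) ✓  1961: Fri (+2)  1962: Sat (+1)  1963: Sun (+1)  1964: Mon (+1)
  1965: Wed (+2) ✓  1966: Thu (+1)  1967: Fri (+1)  1968: Sat (+1)
Wednesday years: 1932, 1937, 1943, 1954, 1960, 1965 — 6 in total.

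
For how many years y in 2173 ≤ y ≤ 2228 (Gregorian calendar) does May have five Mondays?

May has 31 days; it has five Mondays when Monday falls among the first (month-length − 28) days — i.e. when May 1 is one of Monday/Sunday/Saturday.
May 1 by year: 2173:Sat✓ 2174:Sun✓ 2175:Mon✓ 2176:Wed 2177:Thu 2178:Fri 2179:Sat✓ 2180:Mon✓ 2181:Tue 2182:Wed 2183:Thu 2184:Sat✓ 2185:Sun✓ 2186:Mon✓ 2187:Tue …(26 more)… 2214:Sun✓ 2215:Mon✓ 2216:Wed 2217:Thu 2218:Fri 2219:Sat✓ 2220:Mon✓ 2221:Tue 2222:Wed 2223:Thu 2224:Sat✓ 2225:Sun✓ 2226:Mon✓ 2227:Tue 2228:Thu
Years with five Mondays: 2173, 2174, 2175, 2179, 2180, 2184, 2185, 2186, 2190, 2191, 2196, 2197, 2202, 2203, 2208, 2209, 2213, 2214, 2215, 2219, 2220, 2224, 2225, 2226 → 24.

24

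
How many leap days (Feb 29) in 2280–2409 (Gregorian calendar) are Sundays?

Leap years in 2280–2409: 32 of them.
Feb 29 weekday advances by 5 (mod 7) from one leap year to the next four years later (or differs when a century non-leap intervenes).
Leap-day weekdays: 2280:Sun✓ 2284:Fri 2288:Wed 2292:Mon 2296:Sat 2304:Mon 2308:Sat 2312:Thu 2316:Tue 2320:Sun✓ 2324:Fri 2328:Wed 2332:Mon …(6 more)… 2360:Mon 2364:Sat 2368:Thu 2372:Tue 2376:Sun✓ 2380:Fri 2384:Wed 2388:Mon 2392:Sat 2396:Thu 2400:Tue 2404:Sun✓ 2408:Fri
Sunday: 2280, 2320, 2348, 2376, 2404 → 5.

5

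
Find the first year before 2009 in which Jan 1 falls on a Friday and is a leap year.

1988

Jan 1 advances by 2 weekdays after a leap year and by 1 after a common year.
2009: Jan 1 is Thursday.
2008: Tuesday (leap)
2007: Monday
2006: Sunday
2005: Saturday
2004: Thursday (leap)
2003: Wednesday
2002: Tuesday
2001: Monday
2000: Saturday (leap)
1999: Friday
1998: Thursday
1997: Wednesday
1996: Monday (leap)
1995: Sunday
1994: Saturday
1993: Friday
1992: Wednesday (leap)
1991: Tuesday
1990: Monday
1989: Sunday
1988: Friday (leap)
1988 begins on a Friday and is a leap year.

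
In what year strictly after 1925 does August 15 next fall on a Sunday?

From one year to the next, a fixed date's weekday advances by 1, or by 2 when a Feb 29 lies between the two dates.
1925: August 15 is Saturday.
1926: Sunday (+1)
August 15 falls on a Sunday in 1926.

1926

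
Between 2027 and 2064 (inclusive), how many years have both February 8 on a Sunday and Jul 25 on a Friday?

0

Check each year's weekday for February 8 and Jul 25:
  2027: Mon/Sun  2028: Tue/Tue  2029: Thu/Wed  2030: Fri/Thu  2031: Sat/Fri  2032: Sun/Sun  2033: Tue/Mon  2034: Wed/Tue  2035: Thu/Wed  2036: Fri/Fri  2037: Sun/Sat  2038: Mon/Sun  2039: Tue/Mon  2040: Wed/Wed  …(10 more)…  2051: Wed/Tue  2052: Thu/Thu  2053: Sat/Fri  2054: Sun/Sat  2055: Mon/Sun  2056: Tue/Tue  2057: Thu/Wed  2058: Fri/Thu  2059: Sat/Fri  2060: Sun/Sun  2061: Tue/Mon  2062: Wed/Tue  2063: Thu/Wed  2064: Fri/Fri
Both conditions hold in: no year — 0.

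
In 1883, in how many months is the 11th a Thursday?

2

Check the 11th of each month of 1883: Jan 11: Thu, Feb 11: Sun, Mar 11: Sun, Apr 11: Wed, May 11: Fri, Jun 11: Mon, Jul 11: Wed, Aug 11: Sat, Sep 11: Tue, Oct 11: Thu, Nov 11: Sun, Dec 11: Tue.
Thursday occurs in January, October — 2 months.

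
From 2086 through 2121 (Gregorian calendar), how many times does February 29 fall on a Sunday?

1

Leap years in 2086–2121: 8 of them.
Feb 29 weekday advances by 5 (mod 7) from one leap year to the next four years later (or differs when a century non-leap intervenes).
Leap-day weekdays: 2088:Sun✓ 2092:Fri 2096:Wed 2104:Fri 2108:Wed 2112:Mon 2116:Sat 2120:Thu
Sunday: 2088 → 1.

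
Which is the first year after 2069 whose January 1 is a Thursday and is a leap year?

2088

Jan 1 advances by 2 weekdays after a leap year and by 1 after a common year.
2069: Jan 1 is Tuesday.
2070: Wednesday
2071: Thursday
2072: Friday (leap)
2073: Sunday
2074: Monday
2075: Tuesday
2076: Wednesday (leap)
2077: Friday
2078: Saturday
2079: Sunday
2080: Monday (leap)
2081: Wednesday
2082: Thursday
2083: Friday
2084: Saturday (leap)
2085: Monday
2086: Tuesday
2087: Wednesday
2088: Thursday (leap)
2088 begins on a Thursday and is a leap year.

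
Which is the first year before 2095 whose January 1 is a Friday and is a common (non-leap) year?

Jan 1 advances by 2 weekdays after a leap year and by 1 after a common year.
2095: Jan 1 is Saturday.
2094: Friday
2094 begins on a Friday and is a common year.

2094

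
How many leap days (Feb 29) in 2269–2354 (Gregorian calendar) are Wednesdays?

2

Leap years in 2269–2354: 20 of them.
Feb 29 weekday advances by 5 (mod 7) from one leap year to the next four years later (or differs when a century non-leap intervenes).
Leap-day weekdays: 2272:Thu 2276:Tue 2280:Sun 2284:Fri 2288:Wed✓ 2292:Mon 2296:Sat 2304:Mon 2308:Sat 2312:Thu 2316:Tue 2320:Sun 2324:Fri 2328:Wed✓ 2332:Mon 2336:Sat 2340:Thu 2344:Tue 2348:Sun 2352:Fri
Wednesday: 2288, 2328 → 2.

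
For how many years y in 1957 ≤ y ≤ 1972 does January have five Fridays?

8

January has 31 days; it has five Fridays when Friday falls among the first (month-length − 28) days — i.e. when January 1 is one of Friday/Thursday/Wednesday.
January 1 by year: 1957:Tue 1958:Wed✓ 1959:Thu✓ 1960:Fri✓ 1961:Sun 1962:Mon 1963:Tue 1964:Wed✓ 1965:Fri✓ 1966:Sat 1967:Sun 1968:Mon 1969:Wed✓ 1970:Thu✓ 1971:Fri✓ 1972:Sat
Years with five Fridays: 1958, 1959, 1960, 1964, 1965, 1969, 1970, 1971 → 8.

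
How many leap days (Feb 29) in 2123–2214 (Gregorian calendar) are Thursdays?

Leap years in 2123–2214: 22 of them.
Feb 29 weekday advances by 5 (mod 7) from one leap year to the next four years later (or differs when a century non-leap intervenes).
Leap-day weekdays: 2124:Tue 2128:Sun 2132:Fri 2136:Wed 2140:Mon 2144:Sat 2148:Thu✓ 2152:Tue 2156:Sun 2160:Fri 2164:Wed 2168:Mon 2172:Sat 2176:Thu✓ 2180:Tue 2184:Sun 2188:Fri 2192:Wed 2196:Mon 2204:Wed 2208:Mon 2212:Sat
Thursday: 2148, 2176 → 2.

2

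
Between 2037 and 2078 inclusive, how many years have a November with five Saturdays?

November has 30 days; it has five Saturdays when Saturday falls among the first (month-length − 28) days — i.e. when November 1 is one of Saturday/Friday.
November 1 by year: 2037:Sun 2038:Mon 2039:Tue 2040:Thu 2041:Fri✓ 2042:Sat✓ 2043:Sun 2044:Tue 2045:Wed 2046:Thu 2047:Fri✓ 2048:Sun 2049:Mon 2050:Tue 2051:Wed …(12 more)… 2064:Sat✓ 2065:Sun 2066:Mon 2067:Tue 2068:Thu 2069:Fri✓ 2070:Sat✓ 2071:Sun 2072:Tue 2073:Wed 2074:Thu 2075:Fri✓ 2076:Sun 2077:Mon 2078:Tue
Years with five Saturdays: 2041, 2042, 2047, 2052, 2053, 2058, 2059, 2064, 2069, 2070, 2075 → 11.

11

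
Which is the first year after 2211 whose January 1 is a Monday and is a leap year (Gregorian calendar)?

2216

Jan 1 advances by 2 weekdays after a leap year and by 1 after a common year.
2211: Jan 1 is Tuesday.
2212: Wednesday (leap)
2213: Friday
2214: Saturday
2215: Sunday
2216: Monday (leap)
2216 begins on a Monday and is a leap year.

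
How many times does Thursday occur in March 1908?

4

March 1908 has 31 days and begins on Sunday.
The first Thursday is March 5.
Thursdays fall on 5, 12, 19, 26 — that's 4.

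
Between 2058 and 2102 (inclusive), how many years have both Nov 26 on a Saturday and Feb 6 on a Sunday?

Check each year's weekday for Nov 26 and Feb 6:
  2058: Tue/Wed  2059: Wed/Thu  2060: Fri/Fri  2061: Sat/Sun ✓  2062: Sun/Mon  2063: Mon/Tue  2064: Wed/Wed  2065: Thu/Fri  2066: Fri/Sat  2067: Sat/Sun ✓  2068: Mon/Mon  2069: Tue/Wed  2070: Wed/Thu  2071: Thu/Fri  …(17 more)…  2089: Sat/Sun ✓  2090: Sun/Mon  2091: Mon/Tue  2092: Wed/Wed  2093: Thu/Fri  2094: Fri/Sat  2095: Sat/Sun ✓  2096: Mon/Mon  2097: Tue/Wed  2098: Wed/Thu  2099: Thu/Fri  2100: Fri/Sat  2101: Sat/Sun ✓  2102: Sun/Mon
Both conditions hold in: 2061, 2067, 2078, 2089, 2095, 2101 — 6.

6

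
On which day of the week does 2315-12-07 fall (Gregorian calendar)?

January 1, 2315 is a Friday.
December 7 is day 341 of the year, i.e. 340 days after Jan 1.
340 mod 7 = 4, so advance 4 weekdays from Friday: Tuesday.

Tuesday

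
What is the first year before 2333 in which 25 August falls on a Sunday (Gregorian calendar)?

2329

From one year to the next, a fixed date's weekday advances by 1, or by 2 when a Feb 29 lies between the two dates.
2333: August 25 is Friday.
2332: Thursday (−1)
2331: Tuesday (−2)
2330: Monday (−1)
2329: Sunday (−1)
25 August falls on a Sunday in 2329.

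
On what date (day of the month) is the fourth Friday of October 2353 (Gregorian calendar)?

23

October 1, 2353 is a Thursday, so the first Friday is the 2nd.
The fourth Friday is 2 + 21 = 23.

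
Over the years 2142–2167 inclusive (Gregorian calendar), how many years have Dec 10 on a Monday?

4

Track Dec 10's weekday year by year (advancing +1, or +2 across a Feb 29):
  2142: Mon ✓  2143: Tue (+1)  2144: Thu (+2)  2145: Fri (+1)  2146: Sat (+1)
  2147: Sun (+1)  2148: Tue (+2)  2149: Wed (+1)  2150: Thu (+1)  2151: Fri (+1)
  2152: Sun (+2)  2153: Mon (+1) ✓  2154: Tue (+1)  2155: Wed (+1)  2156: Fri (+2)
  2157: Sat (+1)  2158: Sun (+1)  2159: Mon (+1) ✓  2160: Wed (+2)  2161: Thu (+1)
  2162: Fri (+1)  2163: Sat (+1)  2164: Mon (+2) ✓  2165: Tue (+1)  2166: Wed (+1)
  2167: Thu (+1)
Monday years: 2142, 2153, 2159, 2164 — 4 in total.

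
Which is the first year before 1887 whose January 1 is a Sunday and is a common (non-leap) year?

1882

Jan 1 advances by 2 weekdays after a leap year and by 1 after a common year.
1887: Jan 1 is Saturday.
1886: Friday
1885: Thursday
1884: Tuesday (leap)
1883: Monday
1882: Sunday
1882 begins on a Sunday and is a common year.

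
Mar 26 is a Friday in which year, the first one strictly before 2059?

2055

From one year to the next, a fixed date's weekday advances by 1, or by 2 when a Feb 29 lies between the two dates.
2059: March 26 is Wednesday.
2058: Tuesday (−1)
2057: Monday (−1)
2056: Sunday (−1)
2055: Friday (−2)
Mar 26 falls on a Friday in 2055.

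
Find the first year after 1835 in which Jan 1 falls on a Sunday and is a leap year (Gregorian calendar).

1860

Jan 1 advances by 2 weekdays after a leap year and by 1 after a common year.
1835: Jan 1 is Thursday.
1836: Friday (leap)
1837: Sunday
1838: Monday
1839: Tuesday
1840: Wednesday (leap)
1841: Friday
1842: Saturday
1843: Sunday
1844: Monday (leap)
1845: Wednesday
1846: Thursday
1847: Friday
1848: Saturday (leap)
1849: Monday
1850: Tuesday
1851: Wednesday
1852: Thursday (leap)
1853: Saturday
1854: Sunday
1855: Monday
1856: Tuesday (leap)
1857: Thursday
1858: Friday
1859: Saturday
1860: Sunday (leap)
1860 begins on a Sunday and is a leap year.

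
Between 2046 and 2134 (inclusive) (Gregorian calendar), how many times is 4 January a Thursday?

13

Track 4 January's weekday year by year (advancing +1, or +2 across a Feb 29):
  2046: Thu ✓  2047: Fri (+1)  2048: Sat (+1)  2049: Mon (+2)  2050: Tue (+1)
  2051: Wed (+1)  2052: Thu (+1) ✓  2053: Sat (+2)  2054: Sun (+1)  2055: Mon (+1)
  2056: Tue (+1)  2057: Thu (+2) ✓  2058: Fri (+1)  2059: Sat (+1)  … (61 more years) …
  2121: Sat (+2)  2122: Sun (+1)  2123: Mon (+1)  2124: Tue (+1)  2125: Thu (+2) ✓
  2126: Fri (+1)  2127: Sat (+1)  2128: Sun (+1)  2129: Tue (+2)  2130: Wed (+1)
  2131: Thu (+1) ✓  2132: Fri (+1)  2133: Sun (+2)  2134: Mon (+1)
Thursday years: 2046, 2052, 2057, 2063, 2074, 2080, 2085, 2091, 2103, 2114, 2120, 2125, 2131 — 13 in total.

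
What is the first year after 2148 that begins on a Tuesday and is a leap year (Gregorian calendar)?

2160

Jan 1 advances by 2 weekdays after a leap year and by 1 after a common year.
2148: Jan 1 is Monday (leap).
2149: Wednesday
2150: Thursday
2151: Friday
2152: Saturday (leap)
2153: Monday
2154: Tuesday
2155: Wednesday
2156: Thursday (leap)
2157: Saturday
2158: Sunday
2159: Monday
2160: Tuesday (leap)
2160 begins on a Tuesday and is a leap year.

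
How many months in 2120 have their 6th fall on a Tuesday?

Check the 6th of each month of 2120: Jan 6: Sat, Feb 6: Tue, Mar 6: Wed, Apr 6: Sat, May 6: Mon, Jun 6: Thu, Jul 6: Sat, Aug 6: Tue, Sep 6: Fri, Oct 6: Sun, Nov 6: Wed, Dec 6: Fri.
Tuesday occurs in February, August — 2 months.

2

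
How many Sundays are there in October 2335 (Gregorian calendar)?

4

October 2335 has 31 days and begins on Tuesday.
The first Sunday is October 6.
Sundays fall on 6, 13, 20, 27 — that's 4.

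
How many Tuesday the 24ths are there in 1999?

Check the 24th of each month of 1999: Jan 24: Sun, Feb 24: Wed, Mar 24: Wed, Apr 24: Sat, May 24: Mon, Jun 24: Thu, Jul 24: Sat, Aug 24: Tue, Sep 24: Fri, Oct 24: Sun, Nov 24: Wed, Dec 24: Fri.
Tuesday occurs in August — 1 month.

1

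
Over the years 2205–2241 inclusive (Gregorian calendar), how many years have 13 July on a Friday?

5

Track 13 July's weekday year by year (advancing +1, or +2 across a Feb 29):
  2205: Sat  2206: Sun (+1)  2207: Mon (+1)  2208: Wed (+2)  2209: Thu (+1)
  2210: Fri (+1) ✓  2211: Sat (+1)  2212: Mon (+2)  2213: Tue (+1)  2214: Wed (+1)
  2215: Thu (+1)  2216: Sat (+2)  2217: Sun (+1)  2218: Mon (+1)  … (9 more years) …
  2228: Sun (+2)  2229: Mon (+1)  2230: Tue (+1)  2231: Wed (+1)  2232: Fri (+2) ✓
  2233: Sat (+1)  2234: Sun (+1)  2235: Mon (+1)  2236: Wed (+2)  2237: Thu (+1)
  2238: Fri (+1) ✓  2239: Sat (+1)  2240: Mon (+2)  2241: Tue (+1)
Friday years: 2210, 2221, 2227, 2232, 2238 — 5 in total.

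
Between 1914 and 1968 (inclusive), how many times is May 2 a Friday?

7

Track May 2's weekday year by year (advancing +1, or +2 across a Feb 29):
  1914: Sat  1915: Sun (+1)  1916: Tue (+2)  1917: Wed (+1)  1918: Thu (+1)
  1919: Fri (+1) ✓  1920: Sun (+2)  1921: Mon (+1)  1922: Tue (+1)  1923: Wed (+1)
  1924: Fri (+2) ✓  1925: Sat (+1)  1926: Sun (+1)  1927: Mon (+1)  … (27 more years) …
  1955: Mon (+1)  1956: Wed (+2)  1957: Thu (+1)  1958: Fri (+1) ✓  1959: Sat (+1)
  1960: Mon (+2)  1961: Tue (+1)  1962: Wed (+1)  1963: Thu (+1)  1964: Sat (+2)
  1965: Sun (+1)  1966: Mon (+1)  1967: Tue (+1)  1968: Thu (+2)
Friday years: 1919, 1924, 1930, 1941, 1947, 1952, 1958 — 7 in total.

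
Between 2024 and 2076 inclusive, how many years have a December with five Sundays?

23

December has 31 days; it has five Sundays when Sunday falls among the first (month-length − 28) days — i.e. when December 1 is one of Sunday/Saturday/Friday.
December 1 by year: 2024:Sun✓ 2025:Mon 2026:Tue 2027:Wed 2028:Fri✓ 2029:Sat✓ 2030:Sun✓ 2031:Mon 2032:Wed 2033:Thu 2034:Fri✓ 2035:Sat✓ 2036:Mon 2037:Tue 2038:Wed …(23 more)… 2062:Fri✓ 2063:Sat✓ 2064:Mon 2065:Tue 2066:Wed 2067:Thu 2068:Sat✓ 2069:Sun✓ 2070:Mon 2071:Tue 2072:Thu 2073:Fri✓ 2074:Sat✓ 2075:Sun✓ 2076:Tue
Years with five Sundays: 2024, 2028, 2029, 2030, 2034, 2035, 2040, 2041, 2045, 2046, 2047, 2051, 2052, 2056, 2057, 2058, 2062, 2063, 2068, 2069, 2073, 2074, 2075 → 23.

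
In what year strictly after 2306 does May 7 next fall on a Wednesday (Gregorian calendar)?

From one year to the next, a fixed date's weekday advances by 1, or by 2 when a Feb 29 lies between the two dates.
2306: May 7 is Monday.
2307: Tuesday (+1)
2308: Thursday (+2)
2309: Friday (+1)
2310: Saturday (+1)
2311: Sunday (+1)
2312: Tuesday (+2)
2313: Wednesday (+1)
May 7 falls on a Wednesday in 2313.

2313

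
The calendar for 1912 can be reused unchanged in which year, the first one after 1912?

Two years share a calendar iff Jan 1 falls on the same weekday and both are leap or both are common. 1912: Jan 1 is Monday, leap year.
1913: Jan 1 Wednesday, common
1914: Jan 1 Thursday, common
1915: Jan 1 Friday, common
1916: Jan 1 Saturday, leap
1917: Jan 1 Monday, common
1918: Jan 1 Tuesday, common
1919: Jan 1 Wednesday, common
1920: Jan 1 Thursday, leap
1921: Jan 1 Saturday, common
1922: Jan 1 Sunday, common
1923: Jan 1 Monday, common
1924: Jan 1 Tuesday, leap
1925: Jan 1 Thursday, common
1926: Jan 1 Friday, common
1927: Jan 1 Saturday, common
1928: Jan 1 Sunday, leap
1929: Jan 1 Tuesday, common
1930: Jan 1 Wednesday, common
1931: Jan 1 Thursday, common
1932: Jan 1 Friday, leap
1933: Jan 1 Sunday, common
1934: Jan 1 Monday, common
1935: Jan 1 Tuesday, common
1936: Jan 1 Wednesday, leap
1937: Jan 1 Friday, common
1938: Jan 1 Saturday, common
1939: Jan 1 Sunday, common
1940: Jan 1 Monday, leap
1940 matches on both conditions.

1940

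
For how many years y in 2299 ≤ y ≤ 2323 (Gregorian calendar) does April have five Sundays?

9

April has 30 days; it has five Sundays when Sunday falls among the first (month-length − 28) days — i.e. when April 1 is one of Sunday/Saturday.
April 1 by year: 2299:Sat✓ 2300:Sun✓ 2301:Mon 2302:Tue 2303:Wed 2304:Fri 2305:Sat✓ 2306:Sun✓ 2307:Mon 2308:Wed 2309:Thu 2310:Fri 2311:Sat✓ 2312:Mon 2313:Tue 2314:Wed 2315:Thu 2316:Sat✓ 2317:Sun✓ 2318:Mon 2319:Tue 2320:Thu 2321:Fri 2322:Sat✓ 2323:Sun✓
Years with five Sundays: 2299, 2300, 2305, 2306, 2311, 2316, 2317, 2322, 2323 → 9.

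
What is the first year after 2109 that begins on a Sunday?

Jan 1 advances by 2 weekdays after a leap year and by 1 after a common year.
2109: Jan 1 is Tuesday.
2110: Wednesday
2111: Thursday
2112: Friday (leap)
2113: Sunday
2113 begins on a Sunday

2113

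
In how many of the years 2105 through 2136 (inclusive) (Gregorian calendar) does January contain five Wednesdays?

12

January has 31 days; it has five Wednesdays when Wednesday falls among the first (month-length − 28) days — i.e. when January 1 is one of Wednesday/Tuesday/Monday.
January 1 by year: 2105:Thu 2106:Fri 2107:Sat 2108:Sun 2109:Tue✓ 2110:Wed✓ 2111:Thu 2112:Fri 2113:Sun 2114:Mon✓ 2115:Tue✓ 2116:Wed✓ 2117:Fri 2118:Sat 2119:Sun 2120:Mon✓ 2121:Wed✓ 2122:Thu 2123:Fri 2124:Sat 2125:Mon✓ 2126:Tue✓ 2127:Wed✓ 2128:Thu 2129:Sat 2130:Sun 2131:Mon✓ 2132:Tue✓ 2133:Thu 2134:Fri 2135:Sat 2136:Sun
Years with five Wednesdays: 2109, 2110, 2114, 2115, 2116, 2120, 2121, 2125, 2126, 2127, 2131, 2132 → 12.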